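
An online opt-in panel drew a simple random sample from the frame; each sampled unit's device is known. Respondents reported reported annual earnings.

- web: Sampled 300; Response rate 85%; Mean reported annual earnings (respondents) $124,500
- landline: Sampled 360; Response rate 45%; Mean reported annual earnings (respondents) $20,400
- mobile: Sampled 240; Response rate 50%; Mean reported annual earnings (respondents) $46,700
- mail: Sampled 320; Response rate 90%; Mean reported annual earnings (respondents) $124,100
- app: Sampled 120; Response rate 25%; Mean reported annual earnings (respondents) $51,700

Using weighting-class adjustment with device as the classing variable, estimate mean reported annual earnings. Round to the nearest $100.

Inverse-response-rate weighting restores each class to its sampled count, so class totals weight by n_sampled:
  web: 300 × 124,500 = 37,350,000
  landline: 360 × 20,400 = 7,344,000
  mobile: 240 × 46,700 = 11,208,000
  mail: 320 × 124,100 = 39,712,000
  app: 120 × 51,700 = 6,204,000
Adjusted estimate = 101,818,000 / 1,340 = 75983.6 → $76,000.

$76,000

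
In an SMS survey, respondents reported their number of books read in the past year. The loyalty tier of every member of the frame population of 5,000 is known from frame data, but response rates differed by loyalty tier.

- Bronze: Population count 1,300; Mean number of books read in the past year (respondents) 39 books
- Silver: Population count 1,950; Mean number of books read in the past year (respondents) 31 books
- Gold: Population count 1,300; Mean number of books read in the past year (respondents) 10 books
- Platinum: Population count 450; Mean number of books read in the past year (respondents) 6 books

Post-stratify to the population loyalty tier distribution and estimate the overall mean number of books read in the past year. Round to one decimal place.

Reweight to the known loyalty tier distribution:
  Bronze: (1,300/5,000) × 39 = 10.14
  Silver: (1,950/5,000) × 31 = 12.09
  Gold: (1,300/5,000) × 10 = 2.6
  Platinum: (450/5,000) × 6 = 0.54
Post-stratified estimate = 25.37 → 25.4.

25.4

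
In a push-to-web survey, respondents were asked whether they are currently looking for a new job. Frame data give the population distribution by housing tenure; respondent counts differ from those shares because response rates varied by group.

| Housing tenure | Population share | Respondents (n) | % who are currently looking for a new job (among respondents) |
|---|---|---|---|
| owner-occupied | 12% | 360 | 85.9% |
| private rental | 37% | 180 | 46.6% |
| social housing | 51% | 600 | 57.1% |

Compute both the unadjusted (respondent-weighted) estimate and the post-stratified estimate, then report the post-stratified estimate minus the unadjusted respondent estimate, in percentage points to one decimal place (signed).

-7.9 percentage points

Without adjustment, the pooled respondent share is:
  (360/1140)×85.9 + (180/1140)×46.6 + (600/1140)×57.1 = 64.5368%
Reweighting by population housing tenure shares:
  0.12×85.9 + 0.37×46.6 + 0.51×57.1 = 56.671%
Difference = 56.671 − 64.5368 = -7.8658 pp.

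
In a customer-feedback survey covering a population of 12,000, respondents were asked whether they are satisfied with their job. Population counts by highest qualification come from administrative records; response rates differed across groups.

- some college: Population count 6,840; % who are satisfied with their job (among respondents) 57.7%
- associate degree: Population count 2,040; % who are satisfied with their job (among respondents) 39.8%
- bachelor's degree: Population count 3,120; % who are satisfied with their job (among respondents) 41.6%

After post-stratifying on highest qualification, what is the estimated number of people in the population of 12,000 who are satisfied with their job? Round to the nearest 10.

6,060

Apply each group's respondent rate to its population count:
  some college: 6,840 × 57.7% = 3946.68
  associate degree: 2,040 × 39.8% = 811.92
  bachelor's degree: 3,120 × 41.6% = 1297.92
Estimated total = 6056.52 → 6,060.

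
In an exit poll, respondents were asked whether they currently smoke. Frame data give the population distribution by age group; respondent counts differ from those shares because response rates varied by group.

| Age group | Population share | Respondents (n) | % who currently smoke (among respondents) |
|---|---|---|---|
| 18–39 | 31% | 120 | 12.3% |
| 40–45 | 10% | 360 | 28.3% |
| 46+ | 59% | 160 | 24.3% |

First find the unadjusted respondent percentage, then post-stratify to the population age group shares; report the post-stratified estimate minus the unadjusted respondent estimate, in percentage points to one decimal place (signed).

-3.3 percentage points

Without adjustment, the pooled respondent share is:
  (120/640)×12.3 + (360/640)×28.3 + (160/640)×24.3 = 24.3%
Post-stratifying to population shares instead:
  0.31×12.3 + 0.1×28.3 + 0.59×24.3 = 20.98%
Difference = 20.98 − 24.3 = -3.32 pp.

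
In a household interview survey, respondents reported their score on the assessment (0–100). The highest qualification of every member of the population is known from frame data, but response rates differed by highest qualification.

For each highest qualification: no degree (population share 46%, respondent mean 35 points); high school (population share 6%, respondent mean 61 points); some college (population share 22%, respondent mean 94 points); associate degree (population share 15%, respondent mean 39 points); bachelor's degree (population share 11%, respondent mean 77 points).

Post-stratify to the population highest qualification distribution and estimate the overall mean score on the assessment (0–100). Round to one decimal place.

54.8

Reweight to the known highest qualification distribution:
  no degree: 0.46 × 35 = 16.1
  high school: 0.06 × 61 = 3.66
  some college: 0.22 × 94 = 20.68
  associate degree: 0.15 × 39 = 5.85
  bachelor's degree: 0.11 × 77 = 8.47
Post-stratified estimate = 54.76 → 54.8.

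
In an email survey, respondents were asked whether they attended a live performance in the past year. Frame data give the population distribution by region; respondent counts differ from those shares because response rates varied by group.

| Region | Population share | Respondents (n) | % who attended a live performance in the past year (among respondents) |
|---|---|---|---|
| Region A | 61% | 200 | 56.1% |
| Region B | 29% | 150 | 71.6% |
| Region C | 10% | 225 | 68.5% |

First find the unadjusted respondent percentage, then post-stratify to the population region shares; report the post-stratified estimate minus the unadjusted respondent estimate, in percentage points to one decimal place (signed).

Naive respondent-only estimate (weights = respondent counts):
  (200/575)×56.1 + (150/575)×71.6 + (225/575)×68.5 = 64.9957%
Post-stratifying to population shares instead:
  0.61×56.1 + 0.29×71.6 + 0.1×68.5 = 61.835%
Difference = 61.835 − 64.9957 = -3.1607 pp.

-3.2 percentage points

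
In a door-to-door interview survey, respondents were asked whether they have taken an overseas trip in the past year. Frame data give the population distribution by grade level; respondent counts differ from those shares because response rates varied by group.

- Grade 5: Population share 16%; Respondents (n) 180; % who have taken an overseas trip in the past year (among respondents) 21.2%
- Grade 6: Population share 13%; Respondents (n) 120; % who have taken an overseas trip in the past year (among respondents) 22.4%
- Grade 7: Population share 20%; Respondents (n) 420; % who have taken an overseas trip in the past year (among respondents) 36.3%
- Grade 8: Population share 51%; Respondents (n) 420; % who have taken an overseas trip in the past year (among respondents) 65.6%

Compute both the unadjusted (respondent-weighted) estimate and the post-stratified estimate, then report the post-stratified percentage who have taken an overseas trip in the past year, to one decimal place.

Naive respondent-only estimate (weights = respondent counts):
  (180/1140)×21.2 + (120/1140)×22.4 + (420/1140)×36.3 + (420/1140)×65.6 = 43.2474%
Reweighting by population grade level shares:
  0.16×21.2 + 0.13×22.4 + 0.2×36.3 + 0.51×65.6 = 47.02%

47.0%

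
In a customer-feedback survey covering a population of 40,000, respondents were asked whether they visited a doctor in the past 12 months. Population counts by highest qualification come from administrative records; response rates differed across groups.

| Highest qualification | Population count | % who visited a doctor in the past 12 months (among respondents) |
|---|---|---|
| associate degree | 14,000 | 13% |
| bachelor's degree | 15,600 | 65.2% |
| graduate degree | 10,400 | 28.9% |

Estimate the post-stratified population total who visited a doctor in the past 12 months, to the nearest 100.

Apply each group's respondent rate to its population count:
  associate degree: 14,000 × 13% = 1820
  bachelor's degree: 15,600 × 65.2% = 10171.2
  graduate degree: 10,400 × 28.9% = 3005.6
Estimated total = 14996.8 → 15,000.

15,000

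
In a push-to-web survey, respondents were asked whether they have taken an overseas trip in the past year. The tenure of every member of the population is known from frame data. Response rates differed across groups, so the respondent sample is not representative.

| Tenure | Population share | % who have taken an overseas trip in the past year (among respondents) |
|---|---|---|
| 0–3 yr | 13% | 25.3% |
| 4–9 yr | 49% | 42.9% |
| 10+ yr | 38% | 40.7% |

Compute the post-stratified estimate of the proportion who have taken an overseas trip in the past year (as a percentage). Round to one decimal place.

39.8%

Post-stratification weights by population share, not respondent share:
  0–3 yr: 0.13 × 25.3 = 3.289
  4–9 yr: 0.49 × 42.9 = 21.021
  10+ yr: 0.38 × 40.7 = 15.466
Post-stratified estimate = 39.776 → 39.8%.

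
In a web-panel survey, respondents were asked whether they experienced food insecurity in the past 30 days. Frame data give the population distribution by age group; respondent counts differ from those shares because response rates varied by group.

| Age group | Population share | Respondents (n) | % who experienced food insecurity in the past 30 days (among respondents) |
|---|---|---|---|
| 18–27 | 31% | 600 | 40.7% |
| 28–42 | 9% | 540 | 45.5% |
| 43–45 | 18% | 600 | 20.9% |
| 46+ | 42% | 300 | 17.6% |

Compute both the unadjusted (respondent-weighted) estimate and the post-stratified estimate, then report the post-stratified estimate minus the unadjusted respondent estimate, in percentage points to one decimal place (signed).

Naive respondent-only estimate (weights = respondent counts):
  (600/2040)×40.7 + (540/2040)×45.5 + (600/2040)×20.9 + (300/2040)×17.6 = 32.75%
Post-stratified estimate weights by population shares:
  0.31×40.7 + 0.09×45.5 + 0.18×20.9 + 0.42×17.6 = 27.866%
Difference = 27.866 − 32.75 = -4.884 pp.

-4.9 percentage points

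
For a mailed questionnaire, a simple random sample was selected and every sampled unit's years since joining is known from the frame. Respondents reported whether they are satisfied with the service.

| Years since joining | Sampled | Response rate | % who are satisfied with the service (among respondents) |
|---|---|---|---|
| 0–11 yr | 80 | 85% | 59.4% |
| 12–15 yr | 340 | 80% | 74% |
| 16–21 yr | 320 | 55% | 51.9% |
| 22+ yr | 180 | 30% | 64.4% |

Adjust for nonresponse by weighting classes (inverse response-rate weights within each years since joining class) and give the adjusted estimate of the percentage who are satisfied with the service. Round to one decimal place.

63.2%

Weighting each respondent by the inverse class response rate inflates each class back to its sampled size, so the class weight is n_sampled:
  0–11 yr: 80 × 59.4 = 4752
  12–15 yr: 340 × 74 = 25,160
  16–21 yr: 320 × 51.9 = 16,608
  22+ yr: 180 × 64.4 = 11592
Adjusted estimate = 58,112 / 920 = 63.1652 → 63.2%.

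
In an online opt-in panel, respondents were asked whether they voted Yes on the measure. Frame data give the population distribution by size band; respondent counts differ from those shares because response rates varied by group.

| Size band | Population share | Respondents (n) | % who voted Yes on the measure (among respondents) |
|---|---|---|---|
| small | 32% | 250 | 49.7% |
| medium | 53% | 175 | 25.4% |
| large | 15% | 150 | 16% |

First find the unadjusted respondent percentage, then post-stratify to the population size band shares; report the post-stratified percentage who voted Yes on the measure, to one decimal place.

31.8%

Unadjusted (pooled respondent) estimate weights by respondent counts:
  (250/575)×49.7 + (175/575)×25.4 + (150/575)×16 = 33.513%
Post-stratified estimate weights by population shares:
  0.32×49.7 + 0.53×25.4 + 0.15×16 = 31.766%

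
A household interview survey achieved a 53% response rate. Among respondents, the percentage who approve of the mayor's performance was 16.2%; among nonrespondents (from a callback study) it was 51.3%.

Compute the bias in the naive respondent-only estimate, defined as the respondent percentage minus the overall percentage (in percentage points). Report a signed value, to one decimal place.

-16.5 percentage points

Nonresponse fraction = 1 − 0.53 = 0.47.
Bias = (nonresponse fraction) × (respondent percentage − nonrespondent percentage)
     = 0.47 × (16.2 − 51.3) = 0.47 × -35.1 = -16.497.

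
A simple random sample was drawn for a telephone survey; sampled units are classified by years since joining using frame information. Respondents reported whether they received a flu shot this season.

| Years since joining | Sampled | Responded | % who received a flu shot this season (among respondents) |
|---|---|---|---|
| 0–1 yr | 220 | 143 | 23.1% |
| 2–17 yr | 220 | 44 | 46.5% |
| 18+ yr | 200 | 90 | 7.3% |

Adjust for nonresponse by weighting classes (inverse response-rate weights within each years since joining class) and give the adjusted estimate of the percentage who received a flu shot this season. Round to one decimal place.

Class response rates: 0–1 yr 143/220 = 65%, 2–17 yr 44/220 = 20%, 18+ yr 90/200 = 45%.
Weighting each respondent by the inverse class response rate inflates each class back to its sampled size, so the class weight is n_sampled:
  0–1 yr: 220 × 23.1 = 5082
  2–17 yr: 220 × 46.5 = 10,230
  18+ yr: 200 × 7.3 = 1460
Adjusted estimate = 16,772 / 640 = 26.2063 → 26.2%.

26.2%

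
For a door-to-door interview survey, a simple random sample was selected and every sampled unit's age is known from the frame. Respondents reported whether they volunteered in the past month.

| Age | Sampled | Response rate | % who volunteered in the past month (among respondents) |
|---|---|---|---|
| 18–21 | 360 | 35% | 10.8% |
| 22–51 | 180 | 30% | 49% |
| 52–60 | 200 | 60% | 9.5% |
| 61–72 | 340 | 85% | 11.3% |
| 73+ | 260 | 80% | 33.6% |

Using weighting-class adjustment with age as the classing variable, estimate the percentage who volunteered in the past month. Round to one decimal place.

20.3%

Inverse-response-rate weighting restores each class to its sampled count, so class totals weight by n_sampled:
  18–21: 360 × 10.8 = 3888
  22–51: 180 × 49 = 8820
  52–60: 200 × 9.5 = 1900
  61–72: 340 × 11.3 = 3842
  73+: 260 × 33.6 = 8736
Adjusted estimate = 27,186 / 1,340 = 20.2881 → 20.3%.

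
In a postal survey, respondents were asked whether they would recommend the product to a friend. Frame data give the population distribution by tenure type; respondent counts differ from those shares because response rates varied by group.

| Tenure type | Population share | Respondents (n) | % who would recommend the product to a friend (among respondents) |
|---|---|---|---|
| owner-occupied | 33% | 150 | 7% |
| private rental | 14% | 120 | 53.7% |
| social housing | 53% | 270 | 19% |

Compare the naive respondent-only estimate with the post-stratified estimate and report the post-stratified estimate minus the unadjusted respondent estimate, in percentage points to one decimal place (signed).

-3.5 percentage points

Without adjustment, the pooled respondent share is:
  (150/540)×7 + (120/540)×53.7 + (270/540)×19 = 23.3778%
Reweighting by population tenure type shares:
  0.33×7 + 0.14×53.7 + 0.53×19 = 19.898%
Difference = 19.898 − 23.3778 = -3.4798 pp.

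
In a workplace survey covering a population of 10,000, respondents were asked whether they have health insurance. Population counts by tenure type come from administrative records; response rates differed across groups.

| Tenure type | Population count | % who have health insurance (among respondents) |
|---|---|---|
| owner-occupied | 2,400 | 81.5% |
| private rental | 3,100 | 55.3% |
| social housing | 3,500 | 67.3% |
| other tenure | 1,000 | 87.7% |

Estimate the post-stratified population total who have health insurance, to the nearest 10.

Estimated count per cell = population count × respondent percentage:
  owner-occupied: 2,400 × 81.5% = 1956
  private rental: 3,100 × 55.3% = 1714.3
  social housing: 3,500 × 67.3% = 2355.5
  other tenure: 1,000 × 87.7% = 877
Estimated total = 6902.8 → 6,900.

6,900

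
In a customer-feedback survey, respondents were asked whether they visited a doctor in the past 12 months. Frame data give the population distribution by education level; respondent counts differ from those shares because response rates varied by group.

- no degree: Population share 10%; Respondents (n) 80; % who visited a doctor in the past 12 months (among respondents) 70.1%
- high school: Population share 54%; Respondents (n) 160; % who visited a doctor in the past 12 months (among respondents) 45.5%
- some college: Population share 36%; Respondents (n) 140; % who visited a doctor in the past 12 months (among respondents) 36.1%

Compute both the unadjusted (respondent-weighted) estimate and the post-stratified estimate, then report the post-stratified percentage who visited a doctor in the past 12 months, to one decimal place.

44.6%

Without adjustment, the pooled respondent share is:
  (80/380)×70.1 + (160/380)×45.5 + (140/380)×36.1 = 47.2158%
Post-stratified estimate weights by population shares:
  0.1×70.1 + 0.54×45.5 + 0.36×36.1 = 44.576%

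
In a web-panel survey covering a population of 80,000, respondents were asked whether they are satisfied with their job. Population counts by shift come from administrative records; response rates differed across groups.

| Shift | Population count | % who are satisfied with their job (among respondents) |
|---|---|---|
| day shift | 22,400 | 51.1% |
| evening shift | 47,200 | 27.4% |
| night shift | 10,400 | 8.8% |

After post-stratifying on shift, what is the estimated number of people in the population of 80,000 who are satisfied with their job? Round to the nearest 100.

Estimated count per cell = population count × respondent percentage:
  day shift: 22,400 × 51.1% = 11446.4
  evening shift: 47,200 × 27.4% = 12932.8
  night shift: 10,400 × 8.8% = 915.2
Estimated total = 25294.4 → 25,300.

25,300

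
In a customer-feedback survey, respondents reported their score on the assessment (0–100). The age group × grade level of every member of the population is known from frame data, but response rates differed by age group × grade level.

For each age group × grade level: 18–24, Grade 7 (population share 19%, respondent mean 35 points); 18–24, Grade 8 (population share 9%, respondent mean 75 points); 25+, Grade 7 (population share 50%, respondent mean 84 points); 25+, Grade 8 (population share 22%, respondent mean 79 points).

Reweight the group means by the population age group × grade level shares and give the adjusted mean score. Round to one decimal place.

Weight each group's respondent value by its population share:
  18–24, Grade 7: 0.19 × 35 = 6.65
  18–24, Grade 8: 0.09 × 75 = 6.75
  25+, Grade 7: 0.5 × 84 = 42
  25+, Grade 8: 0.22 × 79 = 17.38
Post-stratified estimate = 72.78 → 72.8.

72.8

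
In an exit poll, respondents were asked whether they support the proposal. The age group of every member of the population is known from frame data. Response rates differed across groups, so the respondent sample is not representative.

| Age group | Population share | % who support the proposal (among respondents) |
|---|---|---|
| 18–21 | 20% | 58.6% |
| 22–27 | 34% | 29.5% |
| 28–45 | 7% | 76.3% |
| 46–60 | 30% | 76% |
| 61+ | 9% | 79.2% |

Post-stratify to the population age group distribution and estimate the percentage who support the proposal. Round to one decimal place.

57.0%

Weight each group's respondent value by its population share:
  18–21: 0.2 × 58.6 = 11.72
  22–27: 0.34 × 29.5 = 10.03
  28–45: 0.07 × 76.3 = 5.341
  46–60: 0.3 × 76 = 22.8
  61+: 0.09 × 79.2 = 7.128
Post-stratified estimate = 57.019 → 57.0%.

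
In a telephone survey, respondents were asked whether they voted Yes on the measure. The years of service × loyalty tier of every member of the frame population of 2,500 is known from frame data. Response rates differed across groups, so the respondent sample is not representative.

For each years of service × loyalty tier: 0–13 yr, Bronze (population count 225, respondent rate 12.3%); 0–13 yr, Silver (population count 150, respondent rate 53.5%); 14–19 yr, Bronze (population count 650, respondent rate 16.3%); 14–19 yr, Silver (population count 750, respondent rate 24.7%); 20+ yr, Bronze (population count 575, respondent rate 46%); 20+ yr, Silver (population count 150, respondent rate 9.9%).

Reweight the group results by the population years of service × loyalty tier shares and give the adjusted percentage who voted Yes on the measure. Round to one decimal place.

27.1%

Post-stratification weights by population share, not respondent share:
  0–13 yr, Bronze: (225/2,500) × 12.3 = 1.107
  0–13 yr, Silver: (150/2,500) × 53.5 = 3.21
  14–19 yr, Bronze: (650/2,500) × 16.3 = 4.238
  14–19 yr, Silver: (750/2,500) × 24.7 = 7.41
  20+ yr, Bronze: (575/2,500) × 46 = 10.58
  20+ yr, Silver: (150/2,500) × 9.9 = 0.594
Post-stratified estimate = 27.139 → 27.1%.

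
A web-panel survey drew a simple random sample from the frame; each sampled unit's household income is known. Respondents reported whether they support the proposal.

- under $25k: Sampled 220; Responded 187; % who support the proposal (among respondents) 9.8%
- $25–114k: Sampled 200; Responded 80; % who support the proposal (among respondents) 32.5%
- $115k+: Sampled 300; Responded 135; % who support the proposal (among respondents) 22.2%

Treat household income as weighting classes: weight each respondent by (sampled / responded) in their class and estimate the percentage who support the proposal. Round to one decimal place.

21.3%

Class response rates: under $25k 187/220 = 85%, $25–114k 80/200 = 40%, $115k+ 135/300 = 45%.
Each respondent's weight = sampled/responded in their class; summing within a class gives n_sampled, so:
  under $25k: 220 × 9.8 = 2156
  $25–114k: 200 × 32.5 = 6500
  $115k+: 300 × 22.2 = 6660
Adjusted estimate = 15,316 / 720 = 21.2722 → 21.3%.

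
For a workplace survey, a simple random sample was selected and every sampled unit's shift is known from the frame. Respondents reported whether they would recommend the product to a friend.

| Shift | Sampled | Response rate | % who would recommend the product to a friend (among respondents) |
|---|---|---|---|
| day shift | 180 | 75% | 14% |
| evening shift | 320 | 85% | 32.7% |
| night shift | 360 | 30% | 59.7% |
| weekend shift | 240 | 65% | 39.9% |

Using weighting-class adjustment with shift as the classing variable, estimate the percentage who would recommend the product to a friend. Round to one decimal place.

40.0%

With weight = n_sampled/n_responded per class, the weighted class total is n_sampled:
  day shift: 180 × 14 = 2520
  evening shift: 320 × 32.7 = 10,464
  night shift: 360 × 59.7 = 21,492
  weekend shift: 240 × 39.9 = 9576
Adjusted estimate = 44,052 / 1,100 = 40.0473 → 40.0%.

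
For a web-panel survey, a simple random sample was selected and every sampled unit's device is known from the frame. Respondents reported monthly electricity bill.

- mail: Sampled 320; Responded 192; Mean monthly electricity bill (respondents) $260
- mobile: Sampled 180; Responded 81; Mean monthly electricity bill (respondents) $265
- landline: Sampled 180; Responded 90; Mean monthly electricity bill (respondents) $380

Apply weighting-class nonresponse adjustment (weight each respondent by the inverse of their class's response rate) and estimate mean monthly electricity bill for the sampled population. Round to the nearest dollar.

$293

Response rates by class: mail 192/320 = 60%, mobile 81/180 = 45%, landline 90/180 = 50%.
Inverse-response-rate weighting restores each class to its sampled count, so class totals weight by n_sampled:
  mail: 320 × 260 = 83,200
  mobile: 180 × 265 = 47,700
  landline: 180 × 380 = 68,400
Adjusted estimate = 199,300 / 680 = 293.088 → $293.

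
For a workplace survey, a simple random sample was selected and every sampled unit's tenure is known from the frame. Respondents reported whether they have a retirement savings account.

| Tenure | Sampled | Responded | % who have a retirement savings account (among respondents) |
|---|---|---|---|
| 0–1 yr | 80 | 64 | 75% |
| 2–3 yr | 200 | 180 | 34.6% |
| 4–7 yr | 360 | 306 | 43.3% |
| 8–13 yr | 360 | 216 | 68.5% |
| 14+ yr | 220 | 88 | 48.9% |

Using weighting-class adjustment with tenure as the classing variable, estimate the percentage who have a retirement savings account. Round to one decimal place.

52.4%

Class response rates: 0–1 yr 64/80 = 80%, 2–3 yr 180/200 = 90%, 4–7 yr 306/360 = 85%, 8–13 yr 216/360 = 60%, 14+ yr 88/220 = 40%.
With weight = n_sampled/n_responded per class, the weighted class total is n_sampled:
  0–1 yr: 80 × 75 = 6000
  2–3 yr: 200 × 34.6 = 6920
  4–7 yr: 360 × 43.3 = 15588
  8–13 yr: 360 × 68.5 = 24,660
  14+ yr: 220 × 48.9 = 10,758
Adjusted estimate = 63,926 / 1,220 = 52.3984 → 52.4%.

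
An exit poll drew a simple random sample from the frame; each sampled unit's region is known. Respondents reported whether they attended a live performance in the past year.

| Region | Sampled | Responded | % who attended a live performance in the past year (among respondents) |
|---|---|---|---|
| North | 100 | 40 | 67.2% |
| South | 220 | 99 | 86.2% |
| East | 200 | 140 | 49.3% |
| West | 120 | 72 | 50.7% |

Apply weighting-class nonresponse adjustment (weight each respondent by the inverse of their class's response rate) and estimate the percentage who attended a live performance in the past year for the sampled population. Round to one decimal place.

65.0%

Class response rates: North 40/100 = 40%, South 99/220 = 45%, East 140/200 = 70%, West 72/120 = 60%.
Inverse-response-rate weighting restores each class to its sampled count, so class totals weight by n_sampled:
  North: 100 × 67.2 = 6720
  South: 220 × 86.2 = 18,964
  East: 200 × 49.3 = 9860
  West: 120 × 50.7 = 6084
Adjusted estimate = 41,628 / 640 = 65.0438 → 65.0%.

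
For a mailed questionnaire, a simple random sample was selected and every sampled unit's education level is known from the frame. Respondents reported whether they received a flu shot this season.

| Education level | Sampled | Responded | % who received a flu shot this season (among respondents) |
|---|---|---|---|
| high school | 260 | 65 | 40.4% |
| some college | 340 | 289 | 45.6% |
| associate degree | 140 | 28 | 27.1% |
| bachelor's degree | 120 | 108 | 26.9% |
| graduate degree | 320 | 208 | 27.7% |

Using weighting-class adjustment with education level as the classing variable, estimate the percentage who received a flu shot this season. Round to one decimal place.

Class response rates: high school 65/260 = 25%, some college 289/340 = 85%, associate degree 28/140 = 20%, bachelor's degree 108/120 = 90%, graduate degree 208/320 = 65%.
Each respondent's weight = sampled/responded in their class; summing within a class gives n_sampled, so:
  high school: 260 × 40.4 = 10,504
  some college: 340 × 45.6 = 15,504
  associate degree: 140 × 27.1 = 3794
  bachelor's degree: 120 × 26.9 = 3228
  graduate degree: 320 × 27.7 = 8864
Adjusted estimate = 41,894 / 1,180 = 35.5034 → 35.5%.

35.5%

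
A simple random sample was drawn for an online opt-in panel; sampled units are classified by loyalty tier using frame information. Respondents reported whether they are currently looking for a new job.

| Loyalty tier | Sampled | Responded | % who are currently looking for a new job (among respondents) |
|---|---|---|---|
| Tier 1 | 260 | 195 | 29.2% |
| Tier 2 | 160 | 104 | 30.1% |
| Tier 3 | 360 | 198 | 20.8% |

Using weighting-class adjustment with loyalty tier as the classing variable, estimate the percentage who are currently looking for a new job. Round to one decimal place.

Class response rates: Tier 1 195/260 = 75%, Tier 2 104/160 = 65%, Tier 3 198/360 = 55%.
Each respondent's weight = sampled/responded in their class; summing within a class gives n_sampled, so:
  Tier 1: 260 × 29.2 = 7592
  Tier 2: 160 × 30.1 = 4816
  Tier 3: 360 × 20.8 = 7488
Adjusted estimate = 19,896 / 780 = 25.5077 → 25.5%.

25.5%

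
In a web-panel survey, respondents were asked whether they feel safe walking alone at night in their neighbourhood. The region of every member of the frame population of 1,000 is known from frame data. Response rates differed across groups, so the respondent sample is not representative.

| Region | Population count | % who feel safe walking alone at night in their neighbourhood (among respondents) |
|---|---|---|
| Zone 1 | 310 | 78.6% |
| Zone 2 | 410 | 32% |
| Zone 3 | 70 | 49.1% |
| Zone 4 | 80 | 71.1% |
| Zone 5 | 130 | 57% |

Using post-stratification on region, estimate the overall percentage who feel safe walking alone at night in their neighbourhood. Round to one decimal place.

54.0%

Weight each group's respondent value by its population share:
  Zone 1: (310/1,000) × 78.6 = 24.366
  Zone 2: (410/1,000) × 32 = 13.12
  Zone 3: (70/1,000) × 49.1 = 3.437
  Zone 4: (80/1,000) × 71.1 = 5.688
  Zone 5: (130/1,000) × 57 = 7.41
Post-stratified estimate = 54.021 → 54.0%.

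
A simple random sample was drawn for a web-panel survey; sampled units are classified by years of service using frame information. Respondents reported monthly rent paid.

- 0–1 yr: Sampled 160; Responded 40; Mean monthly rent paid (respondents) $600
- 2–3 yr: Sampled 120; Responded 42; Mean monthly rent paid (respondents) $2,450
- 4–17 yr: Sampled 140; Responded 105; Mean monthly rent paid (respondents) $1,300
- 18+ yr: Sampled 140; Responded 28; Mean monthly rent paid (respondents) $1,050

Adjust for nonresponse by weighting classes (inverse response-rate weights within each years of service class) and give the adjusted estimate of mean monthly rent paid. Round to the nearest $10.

$1,280

Response rates by class: 0–1 yr 40/160 = 25%, 2–3 yr 42/120 = 35%, 4–17 yr 105/140 = 75%, 18+ yr 28/140 = 20%.
Each respondent's weight = sampled/responded in their class; summing within a class gives n_sampled, so:
  0–1 yr: 160 × 600 = 96,000
  2–3 yr: 120 × 2450 = 294,000
  4–17 yr: 140 × 1300 = 182,000
  18+ yr: 140 × 1050 = 147,000
Adjusted estimate = 719,000 / 560 = 1283.93 → $1,280.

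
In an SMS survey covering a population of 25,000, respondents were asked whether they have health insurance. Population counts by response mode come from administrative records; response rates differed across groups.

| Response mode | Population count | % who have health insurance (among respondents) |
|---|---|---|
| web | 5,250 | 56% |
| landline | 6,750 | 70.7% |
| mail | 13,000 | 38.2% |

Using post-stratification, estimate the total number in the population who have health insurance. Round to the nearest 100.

12,700

Each cell contributes its population count × the respondent rate:
  web: 5,250 × 56% = 2940
  landline: 6,750 × 70.7% = 4772.25
  mail: 13,000 × 38.2% = 4966
Estimated total = 12678.2 → 12,700.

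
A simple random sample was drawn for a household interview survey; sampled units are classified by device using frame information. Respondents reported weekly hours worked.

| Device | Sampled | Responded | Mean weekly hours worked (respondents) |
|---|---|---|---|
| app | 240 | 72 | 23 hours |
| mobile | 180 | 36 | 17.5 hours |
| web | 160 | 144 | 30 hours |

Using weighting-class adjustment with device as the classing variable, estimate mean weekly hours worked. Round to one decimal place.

Class response rates: app 72/240 = 30%, mobile 36/180 = 20%, web 144/160 = 90%.
With weight = n_sampled/n_responded per class, the weighted class total is n_sampled:
  app: 240 × 23 = 5520
  mobile: 180 × 17.5 = 3150
  web: 160 × 30 = 4800
Adjusted estimate = 13,470 / 580 = 23.2241 → 23.2.

23.2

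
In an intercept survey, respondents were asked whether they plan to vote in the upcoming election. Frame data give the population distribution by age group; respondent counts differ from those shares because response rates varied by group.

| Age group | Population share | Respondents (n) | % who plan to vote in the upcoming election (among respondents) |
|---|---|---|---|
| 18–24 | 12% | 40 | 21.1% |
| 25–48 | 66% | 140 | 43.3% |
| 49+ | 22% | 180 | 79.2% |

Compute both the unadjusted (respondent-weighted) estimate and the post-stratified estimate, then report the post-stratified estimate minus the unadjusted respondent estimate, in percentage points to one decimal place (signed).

Naive respondent-only estimate (weights = respondent counts):
  (40/360)×21.1 + (140/360)×43.3 + (180/360)×79.2 = 58.7833%
Post-stratifying to population shares instead:
  0.12×21.1 + 0.66×43.3 + 0.22×79.2 = 48.534%
Difference = 48.534 − 58.7833 = -10.2493 pp.

-10.2 percentage points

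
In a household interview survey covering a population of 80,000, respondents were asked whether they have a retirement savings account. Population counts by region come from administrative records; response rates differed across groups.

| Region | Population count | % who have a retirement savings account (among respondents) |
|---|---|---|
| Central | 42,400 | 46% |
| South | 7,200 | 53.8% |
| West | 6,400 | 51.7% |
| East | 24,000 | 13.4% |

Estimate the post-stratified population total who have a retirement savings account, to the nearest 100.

Apply each group's respondent rate to its population count:
  Central: 42,400 × 46% = 19,504
  South: 7,200 × 53.8% = 3873.6
  West: 6,400 × 51.7% = 3308.8
  East: 24,000 × 13.4% = 3216
Estimated total = 29902.4 → 29,900.

29,900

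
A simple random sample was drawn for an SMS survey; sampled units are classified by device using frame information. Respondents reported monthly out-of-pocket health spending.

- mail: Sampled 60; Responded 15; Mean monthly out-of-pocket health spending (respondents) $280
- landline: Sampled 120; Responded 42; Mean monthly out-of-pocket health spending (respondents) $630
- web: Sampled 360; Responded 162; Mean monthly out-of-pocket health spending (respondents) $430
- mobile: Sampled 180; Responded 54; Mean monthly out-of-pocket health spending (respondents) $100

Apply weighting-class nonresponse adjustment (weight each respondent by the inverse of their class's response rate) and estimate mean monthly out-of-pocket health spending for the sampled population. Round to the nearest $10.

$370

Response rates by class: mail 15/60 = 25%, landline 42/120 = 35%, web 162/360 = 45%, mobile 54/180 = 30%.
With weight = n_sampled/n_responded per class, the weighted class total is n_sampled:
  mail: 60 × 280 = 16,800
  landline: 120 × 630 = 75,600
  web: 360 × 430 = 154,800
  mobile: 180 × 100 = 18,000
Adjusted estimate = 265,200 / 720 = 368.333 → $370.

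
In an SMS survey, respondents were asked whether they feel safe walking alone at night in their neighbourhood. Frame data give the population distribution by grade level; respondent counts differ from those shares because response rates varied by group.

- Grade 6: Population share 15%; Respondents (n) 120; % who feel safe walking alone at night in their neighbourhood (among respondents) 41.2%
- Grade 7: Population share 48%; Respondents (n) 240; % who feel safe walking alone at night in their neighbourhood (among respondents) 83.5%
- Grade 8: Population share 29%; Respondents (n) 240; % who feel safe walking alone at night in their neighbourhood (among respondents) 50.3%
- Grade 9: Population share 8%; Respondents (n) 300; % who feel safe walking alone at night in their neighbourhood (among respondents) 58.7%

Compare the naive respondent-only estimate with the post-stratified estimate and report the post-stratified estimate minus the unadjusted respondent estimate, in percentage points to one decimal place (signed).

Unadjusted (pooled respondent) estimate weights by respondent counts:
  (120/900)×41.2 + (240/900)×83.5 + (240/900)×50.3 + (300/900)×58.7 = 60.74%
Reweighting by population grade level shares:
  0.15×41.2 + 0.48×83.5 + 0.29×50.3 + 0.08×58.7 = 65.543%
Difference = 65.543 − 60.74 = 4.803 pp.

+4.8 percentage points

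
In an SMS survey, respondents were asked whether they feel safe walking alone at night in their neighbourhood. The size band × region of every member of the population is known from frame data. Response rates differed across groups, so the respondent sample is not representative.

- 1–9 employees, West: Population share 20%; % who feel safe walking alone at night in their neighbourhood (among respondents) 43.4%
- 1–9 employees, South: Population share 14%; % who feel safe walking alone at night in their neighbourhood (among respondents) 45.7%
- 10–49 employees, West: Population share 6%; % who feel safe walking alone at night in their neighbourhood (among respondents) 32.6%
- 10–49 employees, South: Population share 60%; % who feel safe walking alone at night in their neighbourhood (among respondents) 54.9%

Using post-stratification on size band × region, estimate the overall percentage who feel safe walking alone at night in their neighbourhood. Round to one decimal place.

50.0%

Weight each group's respondent value by its population share:
  1–9 employees, West: 0.2 × 43.4 = 8.68
  1–9 employees, South: 0.14 × 45.7 = 6.398
  10–49 employees, West: 0.06 × 32.6 = 1.956
  10–49 employees, South: 0.6 × 54.9 = 32.94
Post-stratified estimate = 49.974 → 50.0%.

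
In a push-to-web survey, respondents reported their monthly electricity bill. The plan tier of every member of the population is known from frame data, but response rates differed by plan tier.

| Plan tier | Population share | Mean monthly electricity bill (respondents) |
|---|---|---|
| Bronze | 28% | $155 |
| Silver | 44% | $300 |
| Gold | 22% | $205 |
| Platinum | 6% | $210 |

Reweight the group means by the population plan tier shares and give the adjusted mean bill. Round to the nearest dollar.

$233

Each cell contributes population-share × respondent value:
  Bronze: 0.28 × 155 = 43.4
  Silver: 0.44 × 300 = 132
  Gold: 0.22 × 205 = 45.1
  Platinum: 0.06 × 210 = 12.6
Post-stratified estimate = 233.1 → $233.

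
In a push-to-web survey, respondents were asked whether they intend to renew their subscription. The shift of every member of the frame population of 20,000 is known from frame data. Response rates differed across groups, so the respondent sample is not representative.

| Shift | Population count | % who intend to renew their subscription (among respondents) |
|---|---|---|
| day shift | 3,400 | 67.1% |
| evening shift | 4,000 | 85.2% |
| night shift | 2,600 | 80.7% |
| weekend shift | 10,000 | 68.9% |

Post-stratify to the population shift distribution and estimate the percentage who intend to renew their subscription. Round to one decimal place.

73.4%

Each cell contributes population-share × respondent value:
  day shift: (3,400/20,000) × 67.1 = 11.407
  evening shift: (4,000/20,000) × 85.2 = 17.04
  night shift: (2,600/20,000) × 80.7 = 10.491
  weekend shift: (10,000/20,000) × 68.9 = 34.45
Post-stratified estimate = 73.388 → 73.4%.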